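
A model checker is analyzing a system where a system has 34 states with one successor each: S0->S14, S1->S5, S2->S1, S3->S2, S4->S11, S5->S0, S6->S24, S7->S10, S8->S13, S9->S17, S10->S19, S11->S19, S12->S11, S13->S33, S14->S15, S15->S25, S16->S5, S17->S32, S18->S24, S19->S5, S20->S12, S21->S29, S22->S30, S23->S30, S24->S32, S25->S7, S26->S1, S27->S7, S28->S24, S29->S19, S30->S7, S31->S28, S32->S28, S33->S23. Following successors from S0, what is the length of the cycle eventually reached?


Trace from S0 until a state repeats:
  S0 -> S14 -> S15 -> S25 -> S7 -> S10 -> S19 -> S5 -> S0
S0 first seen at step 0, revisited at step 8.
Cycle length = 8 - 0 = 8

8


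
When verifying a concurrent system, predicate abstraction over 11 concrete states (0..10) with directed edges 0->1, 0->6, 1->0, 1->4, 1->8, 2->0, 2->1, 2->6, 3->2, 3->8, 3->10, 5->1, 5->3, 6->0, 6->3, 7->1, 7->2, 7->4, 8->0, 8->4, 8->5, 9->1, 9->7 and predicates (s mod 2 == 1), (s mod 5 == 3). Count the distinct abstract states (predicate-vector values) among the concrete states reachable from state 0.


BFS from 0:
Concrete reachable: {0, 1, 2, 3, 4, 5, 6, 8, 10}
Abstract via predicates (s mod 2 == 1), (s mod 5 == 3):
  (0,0) <- {0, 2, 4, 6, 10}
  (0,1) <- {8}
  (1,0) <- {1, 5}
  (1,1) <- {3}
Distinct abstract states = 4

4


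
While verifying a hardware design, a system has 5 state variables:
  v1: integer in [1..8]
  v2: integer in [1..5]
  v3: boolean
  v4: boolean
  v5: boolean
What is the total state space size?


State space = product of domain sizes of all variables.
Domain sizes:
  v1 (integer in [1..8]): 8
  v2 (integer in [1..5]): 5
  v3 (boolean): 2
  v4 (boolean): 2
  v5 (boolean): 2
Product = 8 * 5 * 2 * 2 * 2 = 320

320


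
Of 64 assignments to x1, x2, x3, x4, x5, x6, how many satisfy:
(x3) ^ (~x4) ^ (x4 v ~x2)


CNF with 3 clauses over 6 vars (64 assignments).
An assignment satisfies CNF iff every clause has >=1 true literal.
Check each row (bits = x1,x2,x3,x4,x5,x6; clause T/F shown):
  row 0 [000000]: clauses=FTT -> 0
  row 1 [000001]: clauses=FTT -> 0
  row 2 [000010]: clauses=FTT -> 0
  row 3 [000011]: clauses=FTT -> 0
  row 4 [000100]: clauses=FFT -> 0
  (every remaining row is evaluated the same way; all 64 results are listed next)
Full result column, 8 rows per line (x1,x2,x3 fixed per line; x4,x5,x6 runs 000..111 left to right):
  rows 0-7 [x1,x2,x3=000]: 00000000  (ones: 0)
  rows 8-15 [x1,x2,x3=001]: 11110000  (ones: 4)
  rows 16-23 [x1,x2,x3=010]: 00000000  (ones: 0)
  rows 24-31 [x1,x2,x3=011]: 00000000  (ones: 0)
  rows 32-39 [x1,x2,x3=100]: 00000000  (ones: 0)
  rows 40-47 [x1,x2,x3=101]: 11110000  (ones: 4)
  rows 48-55 [x1,x2,x3=110]: 00000000  (ones: 0)
  rows 56-63 [x1,x2,x3=111]: 00000000  (ones: 0)
Satisfying assignments = 0+4+0+0+0+4+0+0 = 8

8


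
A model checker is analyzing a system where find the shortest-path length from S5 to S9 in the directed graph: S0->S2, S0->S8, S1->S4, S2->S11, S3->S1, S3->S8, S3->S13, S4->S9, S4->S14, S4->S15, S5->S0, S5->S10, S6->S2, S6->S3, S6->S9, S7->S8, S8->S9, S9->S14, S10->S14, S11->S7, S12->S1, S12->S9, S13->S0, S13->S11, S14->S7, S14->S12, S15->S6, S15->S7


BFS layer-by-layer from S5:
  dist 0: {S5}
  dist 1: {S0, S10}
  dist 2: {S2, S8, S14}
  dist 3: {S7, S9, S11, S12}
  -> S9 reached at distance 3
Shortest path length = 3

3


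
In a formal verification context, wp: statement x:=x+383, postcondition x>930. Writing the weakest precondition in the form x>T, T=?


Formula: wp(x:=E, P) = P[E/x] (substitute E for x in postcondition)
Step 1: Postcondition: x>930
Step 2: Substitute x+383 for x: x+383>930
Step 3: Solve for x: x > 930-383 = 547

547


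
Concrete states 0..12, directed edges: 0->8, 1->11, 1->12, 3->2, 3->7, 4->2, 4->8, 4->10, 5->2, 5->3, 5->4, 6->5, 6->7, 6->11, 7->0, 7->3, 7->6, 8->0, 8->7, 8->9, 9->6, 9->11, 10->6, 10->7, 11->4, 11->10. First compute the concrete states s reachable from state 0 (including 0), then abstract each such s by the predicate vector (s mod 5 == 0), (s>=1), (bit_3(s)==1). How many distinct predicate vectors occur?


BFS from 0:
Concrete reachable: {0, 2, 3, 4, 5, 6, 7, 8, 9, 10, 11}
Abstract via predicates (s mod 5 == 0), (s>=1), (bit_3(s)==1):
  (0,1,0) <- {2, 3, 4, 6, 7}
  (0,1,1) <- {8, 9, 11}
  (1,0,0) <- {0}
  (1,1,0) <- {5}
  (1,1,1) <- {10}
Distinct abstract states = 5

5


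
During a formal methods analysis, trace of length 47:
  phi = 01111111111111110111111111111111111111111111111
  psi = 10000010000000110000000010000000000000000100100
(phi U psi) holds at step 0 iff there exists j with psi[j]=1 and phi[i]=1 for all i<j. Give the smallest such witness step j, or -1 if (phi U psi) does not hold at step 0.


(phi U psi) at 0: need smallest j with psi[j]=1 and phi[i]=1 for all i in [0,j).
Scan from step 0:
  step 0: psi=1 and phi held for [0,0) -> witness found
Witness step = 0

0


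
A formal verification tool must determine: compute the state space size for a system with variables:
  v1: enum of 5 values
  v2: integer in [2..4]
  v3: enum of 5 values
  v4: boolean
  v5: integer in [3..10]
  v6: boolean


State space = product of domain sizes of all variables.
Domain sizes:
  v1 (enum of 5 values): 5
  v2 (integer in [2..4]): 3
  v3 (enum of 5 values): 5
  v4 (boolean): 2
  v5 (integer in [3..10]): 8
  v6 (boolean): 2
Product = 5 * 3 * 5 * 2 * 8 * 2 = 2400

2400


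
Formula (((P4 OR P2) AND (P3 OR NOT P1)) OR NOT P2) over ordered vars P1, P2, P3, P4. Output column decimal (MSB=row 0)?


Formula: (((P4 OR P2) AND (P3 OR NOT P1)) OR NOT P2) over P1, P2, P3, P4 (16 rows)
Evaluate each row (bits = P1,P2,P3,P4, MSB first):
  row 0 [0000]: (((0 OR 0) AND (0 OR NOT 0)) OR NOT 0) -> 1
  row 1 [0001]: (((1 OR 0) AND (0 OR NOT 0)) OR NOT 0) -> 1
  row 2 [0010]: (((0 OR 0) AND (1 OR NOT 0)) OR NOT 0) -> 1
  row 3 [0011]: (((1 OR 0) AND (1 OR NOT 0)) OR NOT 0) -> 1
  row 4 [0100]: (((0 OR 1) AND (0 OR NOT 0)) OR NOT 1) -> 1
  row 5 [0101]: (((1 OR 1) AND (0 OR NOT 0)) OR NOT 1) -> 1
  row 6 [0110]: (((0 OR 1) AND (1 OR NOT 0)) OR NOT 1) -> 1
  row 7 [0111]: (((1 OR 1) AND (1 OR NOT 0)) OR NOT 1) -> 1
  row 8 [1000]: (((0 OR 0) AND (0 OR NOT 1)) OR NOT 0) -> 1
  row 9 [1001]: (((1 OR 0) AND (0 OR NOT 1)) OR NOT 0) -> 1
  row 10 [1010]: (((0 OR 0) AND (1 OR NOT 1)) OR NOT 0) -> 1
  row 11 [1011]: (((1 OR 0) AND (1 OR NOT 1)) OR NOT 0) -> 1
  row 12 [1100]: (((0 OR 1) AND (0 OR NOT 1)) OR NOT 1) -> 0
  row 13 [1101]: (((1 OR 1) AND (0 OR NOT 1)) OR NOT 1) -> 0
  row 14 [1110]: (((0 OR 1) AND (1 OR NOT 1)) OR NOT 1) -> 1
  row 15 [1111]: (((1 OR 1) AND (1 OR NOT 1)) OR NOT 1) -> 1
Full result column, 4 rows per line (P1,P2 fixed per line; P3,P4 runs 00..11 left to right):
  rows 0-3 [P1,P2=00]: 1111  = hex F
  rows 4-7 [P1,P2=01]: 1111  = hex F
  rows 8-11 [P1,P2=10]: 1111  = hex F
  rows 12-15 [P1,P2=11]: 0011  = hex 3
Output column (row 0 .. row 15) = 1111111111110011
Output column grouped in 4s = 1111 1111 1111 0011 = 0xFFF3
Convert to decimal digit by digit (value = value*16 + digit):
  F -> 15
  15*16 + 15 (F) = 255
  255*16 + 15 (F) = 4095
  4095*16 + 3 = 65523
Decimal = 65523

65523


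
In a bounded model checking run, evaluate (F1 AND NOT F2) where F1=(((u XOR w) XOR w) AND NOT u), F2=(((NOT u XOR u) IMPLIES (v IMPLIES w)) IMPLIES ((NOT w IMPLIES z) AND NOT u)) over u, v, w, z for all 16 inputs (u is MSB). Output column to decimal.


F1 = (((u XOR w) XOR w) AND NOT u)
F2 = (((NOT u XOR u) IMPLIES (v IMPLIES w)) IMPLIES ((NOT w IMPLIES z) AND NOT u))
Counterexample to F1=>F2 is where F1=1 and F2=0.
Evaluate each row (bits = u,v,w,z, MSB first):
  row 0 [0000]: F1=0 F2=0 -> F1&~F2 -> 0
  row 1 [0001]: F1=0 F2=1 -> F1&~F2 -> 0
  row 2 [0010]: F1=0 F2=1 -> F1&~F2 -> 0
  row 3 [0011]: F1=0 F2=1 -> F1&~F2 -> 0
  row 4 [0100]: F1=0 F2=1 -> F1&~F2 -> 0
  row 5 [0101]: F1=0 F2=1 -> F1&~F2 -> 0
  row 6 [0110]: F1=0 F2=1 -> F1&~F2 -> 0
  row 7 [0111]: F1=0 F2=1 -> F1&~F2 -> 0
  row 8 [1000]: F1=0 F2=0 -> F1&~F2 -> 0
  row 9 [1001]: F1=0 F2=0 -> F1&~F2 -> 0
  row 10 [1010]: F1=0 F2=0 -> F1&~F2 -> 0
  row 11 [1011]: F1=0 F2=0 -> F1&~F2 -> 0
  row 12 [1100]: F1=0 F2=1 -> F1&~F2 -> 0
  row 13 [1101]: F1=0 F2=1 -> F1&~F2 -> 0
  row 14 [1110]: F1=0 F2=0 -> F1&~F2 -> 0
  row 15 [1111]: F1=0 F2=0 -> F1&~F2 -> 0
Full result column, 4 rows per line (u,v fixed per line; w,z runs 00..11 left to right):
  rows 0-3 [u,v=00]: 0000  = hex 0
  rows 4-7 [u,v=01]: 0000  = hex 0
  rows 8-11 [u,v=10]: 0000  = hex 0
  rows 12-15 [u,v=11]: 0000  = hex 0
Counterexample vector (row 0 .. row 15) = 0000000000000000
Output column grouped in 4s = 0000 0000 0000 0000 = 0x0000
Convert to decimal digit by digit (value = value*16 + digit):
  0 -> 0
  0*16 + 0 = 0
  0*16 + 0 = 0
  0*16 + 0 = 0
Decimal = 0

0


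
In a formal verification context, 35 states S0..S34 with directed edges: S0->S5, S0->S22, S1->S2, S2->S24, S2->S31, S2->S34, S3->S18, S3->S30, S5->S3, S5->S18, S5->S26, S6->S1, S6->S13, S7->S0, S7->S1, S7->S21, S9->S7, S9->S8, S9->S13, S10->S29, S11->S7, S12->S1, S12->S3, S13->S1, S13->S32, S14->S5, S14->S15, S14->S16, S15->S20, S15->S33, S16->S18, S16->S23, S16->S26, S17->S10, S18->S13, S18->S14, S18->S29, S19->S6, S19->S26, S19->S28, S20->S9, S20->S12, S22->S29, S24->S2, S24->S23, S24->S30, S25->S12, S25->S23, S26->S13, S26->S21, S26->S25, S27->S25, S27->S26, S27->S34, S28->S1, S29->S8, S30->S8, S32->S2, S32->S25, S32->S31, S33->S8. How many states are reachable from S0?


BFS from S0:
  layer 0: {S0}
  layer 1: {S5, S22}
  layer 2: {S3, S18, S26, S29}
  layer 3: {S8, S13, S14, S21, S25, S30}
  layer 4: {S1, S12, S15, S16, S23, S32}
  layer 5: {S2, S20, S31, S33}
  layer 6: {S9, S24, S34}
  layer 7: {S7}
Reachable set: {S0, S1, S2, S3, S5, S7, S8, S9, S12, S13, S14, S15, S16, S18, S20, S21, S22, S23, S24, S25, S26, S29, S30, S31, S32, S33, S34}
Count = 27

27


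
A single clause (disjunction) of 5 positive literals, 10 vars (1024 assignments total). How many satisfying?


Step 1: Total=2^10=1024
Step 2: Unsat when all 5 false: 2^5=32
Step 3: Sat=1024-32=992

992


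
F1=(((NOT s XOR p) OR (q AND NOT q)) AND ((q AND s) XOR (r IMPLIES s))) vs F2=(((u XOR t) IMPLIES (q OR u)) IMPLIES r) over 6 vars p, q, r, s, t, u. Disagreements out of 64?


F1 = (((NOT s XOR p) OR (q AND NOT q)) AND ((q AND s) XOR (r IMPLIES s)))
F2 = (((u XOR t) IMPLIES (q OR u)) IMPLIES r)
Evaluate both on each of 64 rows (bits = p,q,r,s,t,u):
  row 0 [000000]: F1=1 F2=0 (differ) -> 1
  row 1 [000001]: F1=1 F2=0 (differ) -> 1
  row 2 [000010]: F1=1 F2=1 -> 0
  row 3 [000011]: F1=1 F2=0 (differ) -> 1
  row 4 [000100]: F1=0 F2=0 -> 0
  (every remaining row is evaluated the same way; all 64 results are listed next)
Full result column, 8 rows per line (p,q,r fixed per line; s,t,u runs 000..111 left to right):
  rows 0-7 [p,q,r=000]: 11010010  (ones: 4)
  rows 8-15 [p,q,r=001]: 11111111  (ones: 8)
  rows 16-23 [p,q,r=010]: 11110000  (ones: 4)
  rows 24-31 [p,q,r=011]: 11111111  (ones: 8)
  rows 32-39 [p,q,r=100]: 00101101  (ones: 4)
  rows 40-47 [p,q,r=101]: 11110000  (ones: 4)
  rows 48-55 [p,q,r=110]: 00000000  (ones: 0)
  rows 56-63 [p,q,r=111]: 11111111  (ones: 8)
Disagreements = 4+8+4+8+4+4+0+8 = 40

40


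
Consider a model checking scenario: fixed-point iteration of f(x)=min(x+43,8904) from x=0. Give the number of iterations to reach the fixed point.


Step 1: x=0, cap=8904, increment=43
Step 2: x grows by 43 each step until capped at 8904; fixed point is x=8904
Step 3: iterations = ceil(8904/43) = 208

208


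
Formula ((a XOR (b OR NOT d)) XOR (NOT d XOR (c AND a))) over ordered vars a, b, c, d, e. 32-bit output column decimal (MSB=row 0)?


Formula: ((a XOR (b OR NOT d)) XOR (NOT d XOR (c AND a))) over a, b, c, d, e (32 rows)
Evaluate each row (bits = a,b,c,d,e, MSB first):
  row 0 [00000]: ((0 XOR (0 OR NOT 0)) XOR (NOT 0 XOR (0 AND 0))) -> 0
  row 1 [00001]: ((0 XOR (0 OR NOT 0)) XOR (NOT 0 XOR (0 AND 0))) -> 0
  row 2 [00010]: ((0 XOR (0 OR NOT 1)) XOR (NOT 1 XOR (0 AND 0))) -> 0
  row 3 [00011]: ((0 XOR (0 OR NOT 1)) XOR (NOT 1 XOR (0 AND 0))) -> 0
  row 4 [00100]: ((0 XOR (0 OR NOT 0)) XOR (NOT 0 XOR (1 AND 0))) -> 0
  row 5 [00101]: ((0 XOR (0 OR NOT 0)) XOR (NOT 0 XOR (1 AND 0))) -> 0
  row 6 [00110]: ((0 XOR (0 OR NOT 1)) XOR (NOT 1 XOR (1 AND 0))) -> 0
  row 7 [00111]: ((0 XOR (0 OR NOT 1)) XOR (NOT 1 XOR (1 AND 0))) -> 0
  row 8 [01000]: ((0 XOR (1 OR NOT 0)) XOR (NOT 0 XOR (0 AND 0))) -> 0
  row 9 [01001]: ((0 XOR (1 OR NOT 0)) XOR (NOT 0 XOR (0 AND 0))) -> 0
  row 10 [01010]: ((0 XOR (1 OR NOT 1)) XOR (NOT 1 XOR (0 AND 0))) -> 1
  row 11 [01011]: ((0 XOR (1 OR NOT 1)) XOR (NOT 1 XOR (0 AND 0))) -> 1
  row 12 [01100]: ((0 XOR (1 OR NOT 0)) XOR (NOT 0 XOR (1 AND 0))) -> 0
  row 13 [01101]: ((0 XOR (1 OR NOT 0)) XOR (NOT 0 XOR (1 AND 0))) -> 0
  row 14 [01110]: ((0 XOR (1 OR NOT 1)) XOR (NOT 1 XOR (1 AND 0))) -> 1
  row 15 [01111]: ((0 XOR (1 OR NOT 1)) XOR (NOT 1 XOR (1 AND 0))) -> 1
  row 16 [10000]: ((1 XOR (0 OR NOT 0)) XOR (NOT 0 XOR (0 AND 1))) -> 1
  row 17 [10001]: ((1 XOR (0 OR NOT 0)) XOR (NOT 0 XOR (0 AND 1))) -> 1
  row 18 [10010]: ((1 XOR (0 OR NOT 1)) XOR (NOT 1 XOR (0 AND 1))) -> 1
  row 19 [10011]: ((1 XOR (0 OR NOT 1)) XOR (NOT 1 XOR (0 AND 1))) -> 1
  row 20 [10100]: ((1 XOR (0 OR NOT 0)) XOR (NOT 0 XOR (1 AND 1))) -> 0
  row 21 [10101]: ((1 XOR (0 OR NOT 0)) XOR (NOT 0 XOR (1 AND 1))) -> 0
  row 22 [10110]: ((1 XOR (0 OR NOT 1)) XOR (NOT 1 XOR (1 AND 1))) -> 0
  row 23 [10111]: ((1 XOR (0 OR NOT 1)) XOR (NOT 1 XOR (1 AND 1))) -> 0
  row 24 [11000]: ((1 XOR (1 OR NOT 0)) XOR (NOT 0 XOR (0 AND 1))) -> 1
  row 25 [11001]: ((1 XOR (1 OR NOT 0)) XOR (NOT 0 XOR (0 AND 1))) -> 1
  row 26 [11010]: ((1 XOR (1 OR NOT 1)) XOR (NOT 1 XOR (0 AND 1))) -> 0
  row 27 [11011]: ((1 XOR (1 OR NOT 1)) XOR (NOT 1 XOR (0 AND 1))) -> 0
  row 28 [11100]: ((1 XOR (1 OR NOT 0)) XOR (NOT 0 XOR (1 AND 1))) -> 0
  row 29 [11101]: ((1 XOR (1 OR NOT 0)) XOR (NOT 0 XOR (1 AND 1))) -> 0
  row 30 [11110]: ((1 XOR (1 OR NOT 1)) XOR (NOT 1 XOR (1 AND 1))) -> 1
  row 31 [11111]: ((1 XOR (1 OR NOT 1)) XOR (NOT 1 XOR (1 AND 1))) -> 1
Full result column, 4 rows per line (a,b,c fixed per line; d,e runs 00..11 left to right):
  rows 0-3 [a,b,c=000]: 0000  = hex 0
  rows 4-7 [a,b,c=001]: 0000  = hex 0
  rows 8-11 [a,b,c=010]: 0011  = hex 3
  rows 12-15 [a,b,c=011]: 0011  = hex 3
  rows 16-19 [a,b,c=100]: 1111  = hex F
  rows 20-23 [a,b,c=101]: 0000  = hex 0
  rows 24-27 [a,b,c=110]: 1100  = hex C
  rows 28-31 [a,b,c=111]: 0011  = hex 3
Output column (row 0 .. row 31) = 00000000001100111111000011000011
Output column grouped in 4s = 0000 0000 0011 0011 1111 0000 1100 0011 = 0x0033F0C3
Convert to decimal digit by digit (value = value*16 + digit):
  0 -> 0
  0*16 + 0 = 0
  0*16 + 3 = 3
  3*16 + 3 = 51
  51*16 + 15 (F) = 831
  831*16 + 0 = 13296
  13296*16 + 12 (C) = 212748
  212748*16 + 3 = 3403971
Decimal = 3403971

3403971


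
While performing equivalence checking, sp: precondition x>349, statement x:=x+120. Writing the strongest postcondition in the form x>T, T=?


Formula: sp(P, x:=E) = exists old_x. (x = E[old_x/x]) AND P[old_x/x] (old_x is the value of x before the assignment; eliminate old_x by solving x = E[old_x/x] for old_x)
Step 1: Precondition P: x>349, i.e. old_x > 349
Step 2: Assignment gives x = old_x + 120, so old_x = x - 120
Step 3: Substitute into P: x - 120 > 349
Step 4: Simplify: x > 349+120 = 469

469


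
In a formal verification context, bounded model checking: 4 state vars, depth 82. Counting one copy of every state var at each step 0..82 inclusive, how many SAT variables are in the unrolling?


BMC unrolls to depth k, creating one copy of each state var for steps 0..k.
Step count = 82 + 1 = 83 (steps 0 through 82)
Vars per step = 4
Total = 4 * 83 = 332

332


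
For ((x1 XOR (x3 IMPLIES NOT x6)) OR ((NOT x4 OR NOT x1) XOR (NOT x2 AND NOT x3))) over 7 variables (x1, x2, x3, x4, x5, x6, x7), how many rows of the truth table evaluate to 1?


Formula: ((x1 XOR (x3 IMPLIES NOT x6)) OR ((NOT x4 OR NOT x1) XOR (NOT x2 AND NOT x3))) over 7 vars (128 rows)
Evaluate each row (x1, x2, x3, x4, x5, x6, x7 as bits, MSB first):
  row 0 [0000000]: ((0 XOR (0 IMPLIES NOT 0)) OR ((NOT 0 OR NOT 0) XOR (NOT 0 AND NOT 0))) -> 1
  row 1 [0000001]: ((0 XOR (0 IMPLIES NOT 0)) OR ((NOT 0 OR NOT 0) XOR (NOT 0 AND NOT 0))) -> 1
  row 2 [0000010]: ((0 XOR (0 IMPLIES NOT 1)) OR ((NOT 0 OR NOT 0) XOR (NOT 0 AND NOT 0))) -> 1
  row 3 [0000011]: ((0 XOR (0 IMPLIES NOT 1)) OR ((NOT 0 OR NOT 0) XOR (NOT 0 AND NOT 0))) -> 1
  row 4 [0000100]: ((0 XOR (0 IMPLIES NOT 0)) OR ((NOT 0 OR NOT 0) XOR (NOT 0 AND NOT 0))) -> 1
  (every remaining row is evaluated the same way; all 128 results are listed next)
Full result column, 8 rows per line (x1,x2,x3,x4 fixed per line; x5,x6,x7 runs 000..111 left to right):
  rows 0-7 [x1,x2,x3,x4=0000]: 11111111  (ones: 8)
  rows 8-15 [x1,x2,x3,x4=0001]: 11111111  (ones: 8)
  rows 16-23 [x1,x2,x3,x4=0010]: 11111111  (ones: 8)
  rows 24-31 [x1,x2,x3,x4=0011]: 11111111  (ones: 8)
  rows 32-39 [x1,x2,x3,x4=0100]: 11111111  (ones: 8)
  rows 40-47 [x1,x2,x3,x4=0101]: 11111111  (ones: 8)
  rows 48-55 [x1,x2,x3,x4=0110]: 11111111  (ones: 8)
  rows 56-63 [x1,x2,x3,x4=0111]: 11111111  (ones: 8)
  rows 64-71 [x1,x2,x3,x4=1000]: 00000000  (ones: 0)
  rows 72-79 [x1,x2,x3,x4=1001]: 11111111  (ones: 8)
  rows 80-87 [x1,x2,x3,x4=1010]: 11111111  (ones: 8)
  rows 88-95 [x1,x2,x3,x4=1011]: 00110011  (ones: 4)
  rows 96-103 [x1,x2,x3,x4=1100]: 11111111  (ones: 8)
  rows 104-111 [x1,x2,x3,x4=1101]: 00000000  (ones: 0)
  rows 112-119 [x1,x2,x3,x4=1110]: 11111111  (ones: 8)
  rows 120-127 [x1,x2,x3,x4=1111]: 00110011  (ones: 4)
Count of 1-rows = 8+8+8+8+8+8+8+8+0+8+8+4+8+0+8+4 = 104

104


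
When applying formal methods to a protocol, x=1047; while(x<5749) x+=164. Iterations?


Step 1: x goes from 1047 toward 5749 by 164; the body runs while x<5749, so iterations = ceil((bound-start)/step)
Step 2: Distance=4702
Step 3: ceil(4702/164)=29

29


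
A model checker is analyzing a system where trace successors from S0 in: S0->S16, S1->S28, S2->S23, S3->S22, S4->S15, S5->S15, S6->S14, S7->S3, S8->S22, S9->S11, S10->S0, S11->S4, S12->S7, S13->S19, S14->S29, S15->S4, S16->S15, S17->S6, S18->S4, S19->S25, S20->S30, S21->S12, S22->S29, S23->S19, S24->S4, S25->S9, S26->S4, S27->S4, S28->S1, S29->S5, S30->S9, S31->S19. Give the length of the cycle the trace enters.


Trace from S0 until a state repeats:
  S0 -> S16 -> S15 -> S4 -> S15
S15 first seen at step 2, revisited at step 4.
Cycle length = 4 - 2 = 2

2


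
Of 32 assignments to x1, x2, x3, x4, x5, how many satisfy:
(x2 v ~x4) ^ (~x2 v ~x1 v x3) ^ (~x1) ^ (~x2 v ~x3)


CNF with 4 clauses over 5 vars (32 assignments).
An assignment satisfies CNF iff every clause has >=1 true literal.
Check each row (bits = x1,x2,x3,x4,x5; clause T/F shown):
  row 0 [00000]: clauses=TTTT -> 1
  row 1 [00001]: clauses=TTTT -> 1
  row 2 [00010]: clauses=FTTT -> 0
  row 3 [00011]: clauses=FTTT -> 0
  row 4 [00100]: clauses=TTTT -> 1
  row 5 [00101]: clauses=TTTT -> 1
  row 6 [00110]: clauses=FTTT -> 0
  row 7 [00111]: clauses=FTTT -> 0
  row 8 [01000]: clauses=TTTT -> 1
  row 9 [01001]: clauses=TTTT -> 1
  row 10 [01010]: clauses=TTTT -> 1
  row 11 [01011]: clauses=TTTT -> 1
  row 12 [01100]: clauses=TTTF -> 0
  row 13 [01101]: clauses=TTTF -> 0
  row 14 [01110]: clauses=TTTF -> 0
  row 15 [01111]: clauses=TTTF -> 0
  row 16 [10000]: clauses=TTFT -> 0
  row 17 [10001]: clauses=TTFT -> 0
  row 18 [10010]: clauses=FTFT -> 0
  row 19 [10011]: clauses=FTFT -> 0
  row 20 [10100]: clauses=TTFT -> 0
  row 21 [10101]: clauses=TTFT -> 0
  row 22 [10110]: clauses=FTFT -> 0
  row 23 [10111]: clauses=FTFT -> 0
  row 24 [11000]: clauses=TFFT -> 0
  row 25 [11001]: clauses=TFFT -> 0
  row 26 [11010]: clauses=TFFT -> 0
  row 27 [11011]: clauses=TFFT -> 0
  row 28 [11100]: clauses=TTFF -> 0
  row 29 [11101]: clauses=TTFF -> 0
  row 30 [11110]: clauses=TTFF -> 0
  row 31 [11111]: clauses=TTFF -> 0
Full result column, 8 rows per line (x1,x2 fixed per line; x3,x4,x5 runs 000..111 left to right):
  rows 0-7 [x1,x2=00]: 11001100  (ones: 4)
  rows 8-15 [x1,x2=01]: 11110000  (ones: 4)
  rows 16-23 [x1,x2=10]: 00000000  (ones: 0)
  rows 24-31 [x1,x2=11]: 00000000  (ones: 0)
Satisfying assignments = 4+4+0+0 = 8

8


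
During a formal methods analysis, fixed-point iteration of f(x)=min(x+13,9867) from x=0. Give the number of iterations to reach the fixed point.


Step 1: x=0, cap=9867, increment=13
Step 2: x grows by 13 each step until capped at 9867; fixed point is x=9867
Step 3: iterations = ceil(9867/13) = 759

759


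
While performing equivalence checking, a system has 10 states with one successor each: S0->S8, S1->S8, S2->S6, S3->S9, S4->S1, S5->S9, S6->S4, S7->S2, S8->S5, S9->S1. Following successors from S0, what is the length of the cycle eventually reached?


Trace from S0 until a state repeats:
  S0 -> S8 -> S5 -> S9 -> S1 -> S8
S8 first seen at step 1, revisited at step 5.
Cycle length = 5 - 1 = 4

4


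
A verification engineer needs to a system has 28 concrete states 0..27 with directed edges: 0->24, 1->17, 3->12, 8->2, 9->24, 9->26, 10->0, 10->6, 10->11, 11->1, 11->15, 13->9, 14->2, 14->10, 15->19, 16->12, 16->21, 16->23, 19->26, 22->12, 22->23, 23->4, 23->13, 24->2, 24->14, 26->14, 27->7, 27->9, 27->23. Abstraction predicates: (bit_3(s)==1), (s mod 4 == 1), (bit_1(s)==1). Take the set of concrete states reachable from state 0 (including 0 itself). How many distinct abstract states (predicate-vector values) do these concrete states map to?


BFS from 0:
Concrete reachable: {0, 1, 2, 6, 10, 11, 14, 15, 17, 19, 24, 26}
Abstract via predicates (bit_3(s)==1), (s mod 4 == 1), (bit_1(s)==1):
  (0,0,0) <- {0}
  (0,0,1) <- {2, 6, 19}
  (0,1,0) <- {1, 17}
  (1,0,0) <- {24}
  (1,0,1) <- {10, 11, 14, 15, 26}
Distinct abstract states = 5

5


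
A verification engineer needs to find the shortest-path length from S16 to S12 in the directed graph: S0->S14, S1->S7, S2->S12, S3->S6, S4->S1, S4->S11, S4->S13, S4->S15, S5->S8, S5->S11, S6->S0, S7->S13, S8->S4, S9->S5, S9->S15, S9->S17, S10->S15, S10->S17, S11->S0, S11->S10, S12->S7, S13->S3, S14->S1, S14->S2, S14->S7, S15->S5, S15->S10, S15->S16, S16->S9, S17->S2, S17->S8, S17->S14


BFS layer-by-layer from S16:
  dist 0: {S16}
  dist 1: {S9}
  dist 2: {S5, S15, S17}
  dist 3: {S2, S8, S10, S11, S14}
  dist 4: {S0, S1, S4, S7, S12}
  -> S12 reached at distance 4
Shortest path length = 4

4


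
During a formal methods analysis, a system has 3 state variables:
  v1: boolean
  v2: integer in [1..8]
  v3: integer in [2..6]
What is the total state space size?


State space = product of domain sizes of all variables.
Domain sizes:
  v1 (boolean): 2
  v2 (integer in [1..8]): 8
  v3 (integer in [2..6]): 5
Product = 2 * 8 * 5 = 80

80


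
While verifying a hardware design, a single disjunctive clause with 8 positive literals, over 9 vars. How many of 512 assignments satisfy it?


Step 1: Total=2^9=512
Step 2: Unsat when all 8 false: 2^1=2
Step 3: Sat=512-2=510

510


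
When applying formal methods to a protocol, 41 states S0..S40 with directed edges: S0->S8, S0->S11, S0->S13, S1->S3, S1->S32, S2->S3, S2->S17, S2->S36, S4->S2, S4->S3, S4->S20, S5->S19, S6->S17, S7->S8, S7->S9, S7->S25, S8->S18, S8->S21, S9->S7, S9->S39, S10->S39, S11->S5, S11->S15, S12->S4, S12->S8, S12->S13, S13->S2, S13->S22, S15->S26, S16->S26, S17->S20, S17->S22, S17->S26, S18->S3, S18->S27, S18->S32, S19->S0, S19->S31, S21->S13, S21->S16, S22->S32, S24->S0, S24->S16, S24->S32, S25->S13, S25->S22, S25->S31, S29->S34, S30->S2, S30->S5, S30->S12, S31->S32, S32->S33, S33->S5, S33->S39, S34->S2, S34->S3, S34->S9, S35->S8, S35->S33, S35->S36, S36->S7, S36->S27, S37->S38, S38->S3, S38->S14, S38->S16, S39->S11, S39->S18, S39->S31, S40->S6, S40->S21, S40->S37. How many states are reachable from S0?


BFS from S0:
  layer 0: {S0}
  layer 1: {S8, S11, S13}
  layer 2: {S2, S5, S15, S18, S21, S22}
  layer 3: {S3, S16, S17, S19, S26, S27, S32, S36}
  layer 4: {S7, S20, S31, S33}
  layer 5: {S9, S25, S39}
Reachable set: {S0, S2, S3, S5, S7, S8, S9, S11, S13, S15, S16, S17, S18, S19, S20, S21, S22, S25, S26, S27, S31, S32, S33, S36, S39}
Count = 25

25


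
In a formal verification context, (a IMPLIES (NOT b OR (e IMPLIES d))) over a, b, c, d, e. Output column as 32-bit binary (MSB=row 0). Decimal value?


Formula: (a IMPLIES (NOT b OR (e IMPLIES d))) over a, b, c, d, e (32 rows)
Evaluate each row (bits = a,b,c,d,e, MSB first):
  row 0 [00000]: (0 IMPLIES (NOT 0 OR (0 IMPLIES 0))) -> 1
  row 1 [00001]: (0 IMPLIES (NOT 0 OR (1 IMPLIES 0))) -> 1
  row 2 [00010]: (0 IMPLIES (NOT 0 OR (0 IMPLIES 1))) -> 1
  row 3 [00011]: (0 IMPLIES (NOT 0 OR (1 IMPLIES 1))) -> 1
  row 4 [00100]: (0 IMPLIES (NOT 0 OR (0 IMPLIES 0))) -> 1
  row 5 [00101]: (0 IMPLIES (NOT 0 OR (1 IMPLIES 0))) -> 1
  row 6 [00110]: (0 IMPLIES (NOT 0 OR (0 IMPLIES 1))) -> 1
  row 7 [00111]: (0 IMPLIES (NOT 0 OR (1 IMPLIES 1))) -> 1
  row 8 [01000]: (0 IMPLIES (NOT 1 OR (0 IMPLIES 0))) -> 1
  row 9 [01001]: (0 IMPLIES (NOT 1 OR (1 IMPLIES 0))) -> 1
  row 10 [01010]: (0 IMPLIES (NOT 1 OR (0 IMPLIES 1))) -> 1
  row 11 [01011]: (0 IMPLIES (NOT 1 OR (1 IMPLIES 1))) -> 1
  row 12 [01100]: (0 IMPLIES (NOT 1 OR (0 IMPLIES 0))) -> 1
  row 13 [01101]: (0 IMPLIES (NOT 1 OR (1 IMPLIES 0))) -> 1
  row 14 [01110]: (0 IMPLIES (NOT 1 OR (0 IMPLIES 1))) -> 1
  row 15 [01111]: (0 IMPLIES (NOT 1 OR (1 IMPLIES 1))) -> 1
  row 16 [10000]: (1 IMPLIES (NOT 0 OR (0 IMPLIES 0))) -> 1
  row 17 [10001]: (1 IMPLIES (NOT 0 OR (1 IMPLIES 0))) -> 1
  row 18 [10010]: (1 IMPLIES (NOT 0 OR (0 IMPLIES 1))) -> 1
  row 19 [10011]: (1 IMPLIES (NOT 0 OR (1 IMPLIES 1))) -> 1
  row 20 [10100]: (1 IMPLIES (NOT 0 OR (0 IMPLIES 0))) -> 1
  row 21 [10101]: (1 IMPLIES (NOT 0 OR (1 IMPLIES 0))) -> 1
  row 22 [10110]: (1 IMPLIES (NOT 0 OR (0 IMPLIES 1))) -> 1
  row 23 [10111]: (1 IMPLIES (NOT 0 OR (1 IMPLIES 1))) -> 1
  row 24 [11000]: (1 IMPLIES (NOT 1 OR (0 IMPLIES 0))) -> 1
  row 25 [11001]: (1 IMPLIES (NOT 1 OR (1 IMPLIES 0))) -> 0
  row 26 [11010]: (1 IMPLIES (NOT 1 OR (0 IMPLIES 1))) -> 1
  row 27 [11011]: (1 IMPLIES (NOT 1 OR (1 IMPLIES 1))) -> 1
  row 28 [11100]: (1 IMPLIES (NOT 1 OR (0 IMPLIES 0))) -> 1
  row 29 [11101]: (1 IMPLIES (NOT 1 OR (1 IMPLIES 0))) -> 0
  row 30 [11110]: (1 IMPLIES (NOT 1 OR (0 IMPLIES 1))) -> 1
  row 31 [11111]: (1 IMPLIES (NOT 1 OR (1 IMPLIES 1))) -> 1
Full result column, 4 rows per line (a,b,c fixed per line; d,e runs 00..11 left to right):
  rows 0-3 [a,b,c=000]: 1111  = hex F
  rows 4-7 [a,b,c=001]: 1111  = hex F
  rows 8-11 [a,b,c=010]: 1111  = hex F
  rows 12-15 [a,b,c=011]: 1111  = hex F
  rows 16-19 [a,b,c=100]: 1111  = hex F
  rows 20-23 [a,b,c=101]: 1111  = hex F
  rows 24-27 [a,b,c=110]: 1011  = hex B
  rows 28-31 [a,b,c=111]: 1011  = hex B
Output column (row 0 .. row 31) = 11111111111111111111111110111011
Output column grouped in 4s = 1111 1111 1111 1111 1111 1111 1011 1011 = 0xFFFFFFBB
Convert to decimal digit by digit (value = value*16 + digit):
  F -> 15
  15*16 + 15 (F) = 255
  255*16 + 15 (F) = 4095
  4095*16 + 15 (F) = 65535
  65535*16 + 15 (F) = 1048575
  1048575*16 + 15 (F) = 16777215
  16777215*16 + 11 (B) = 268435451
  268435451*16 + 11 (B) = 4294967227
Decimal = 4294967227

4294967227


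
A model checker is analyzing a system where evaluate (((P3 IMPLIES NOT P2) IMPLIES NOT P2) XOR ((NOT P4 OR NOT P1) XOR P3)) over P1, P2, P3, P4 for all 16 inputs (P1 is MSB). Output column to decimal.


Formula: (((P3 IMPLIES NOT P2) IMPLIES NOT P2) XOR ((NOT P4 OR NOT P1) XOR P3)) over P1, P2, P3, P4 (16 rows)
Evaluate each row (bits = P1,P2,P3,P4, MSB first):
  row 0 [0000]: (((0 IMPLIES NOT 0) IMPLIES NOT 0) XOR ((NOT 0 OR NOT 0) XOR 0)) -> 0
  row 1 [0001]: (((0 IMPLIES NOT 0) IMPLIES NOT 0) XOR ((NOT 1 OR NOT 0) XOR 0)) -> 0
  row 2 [0010]: (((1 IMPLIES NOT 0) IMPLIES NOT 0) XOR ((NOT 0 OR NOT 0) XOR 1)) -> 1
  row 3 [0011]: (((1 IMPLIES NOT 0) IMPLIES NOT 0) XOR ((NOT 1 OR NOT 0) XOR 1)) -> 1
  row 4 [0100]: (((0 IMPLIES NOT 1) IMPLIES NOT 1) XOR ((NOT 0 OR NOT 0) XOR 0)) -> 1
  row 5 [0101]: (((0 IMPLIES NOT 1) IMPLIES NOT 1) XOR ((NOT 1 OR NOT 0) XOR 0)) -> 1
  row 6 [0110]: (((1 IMPLIES NOT 1) IMPLIES NOT 1) XOR ((NOT 0 OR NOT 0) XOR 1)) -> 1
  row 7 [0111]: (((1 IMPLIES NOT 1) IMPLIES NOT 1) XOR ((NOT 1 OR NOT 0) XOR 1)) -> 1
  row 8 [1000]: (((0 IMPLIES NOT 0) IMPLIES NOT 0) XOR ((NOT 0 OR NOT 1) XOR 0)) -> 0
  row 9 [1001]: (((0 IMPLIES NOT 0) IMPLIES NOT 0) XOR ((NOT 1 OR NOT 1) XOR 0)) -> 1
  row 10 [1010]: (((1 IMPLIES NOT 0) IMPLIES NOT 0) XOR ((NOT 0 OR NOT 1) XOR 1)) -> 1
  row 11 [1011]: (((1 IMPLIES NOT 0) IMPLIES NOT 0) XOR ((NOT 1 OR NOT 1) XOR 1)) -> 0
  row 12 [1100]: (((0 IMPLIES NOT 1) IMPLIES NOT 1) XOR ((NOT 0 OR NOT 1) XOR 0)) -> 1
  row 13 [1101]: (((0 IMPLIES NOT 1) IMPLIES NOT 1) XOR ((NOT 1 OR NOT 1) XOR 0)) -> 0
  row 14 [1110]: (((1 IMPLIES NOT 1) IMPLIES NOT 1) XOR ((NOT 0 OR NOT 1) XOR 1)) -> 1
  row 15 [1111]: (((1 IMPLIES NOT 1) IMPLIES NOT 1) XOR ((NOT 1 OR NOT 1) XOR 1)) -> 0
Full result column, 4 rows per line (P1,P2 fixed per line; P3,P4 runs 00..11 left to right):
  rows 0-3 [P1,P2=00]: 0011  = hex 3
  rows 4-7 [P1,P2=01]: 1111  = hex F
  rows 8-11 [P1,P2=10]: 0110  = hex 6
  rows 12-15 [P1,P2=11]: 1010  = hex A
Output column (row 0 .. row 15) = 0011111101101010
Output column grouped in 4s = 0011 1111 0110 1010 = 0x3F6A
Convert to decimal digit by digit (value = value*16 + digit):
  3 -> 3
  3*16 + 15 (F) = 63
  63*16 + 6 = 1014
  1014*16 + 10 (A) = 16234
Decimal = 16234

16234


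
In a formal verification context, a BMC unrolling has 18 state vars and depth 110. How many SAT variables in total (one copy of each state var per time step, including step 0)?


BMC unrolls to depth k, creating one copy of each state var for steps 0..k.
Step count = 110 + 1 = 111 (steps 0 through 110)
Vars per step = 18
Total = 18 * 111 = 1998

1998


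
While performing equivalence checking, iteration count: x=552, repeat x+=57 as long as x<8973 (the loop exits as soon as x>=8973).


Step 1: x goes from 552 toward 8973 by 57; the body runs while x<8973, so iterations = ceil((bound-start)/step)
Step 2: Distance=8421
Step 3: ceil(8421/57)=148

148


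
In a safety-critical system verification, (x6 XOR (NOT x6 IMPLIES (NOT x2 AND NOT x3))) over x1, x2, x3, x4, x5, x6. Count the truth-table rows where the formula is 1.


Formula: (x6 XOR (NOT x6 IMPLIES (NOT x2 AND NOT x3))) over 6 vars (64 rows)
Evaluate each row (x1, x2, x3, x4, x5, x6 as bits, MSB first):
  row 0 [000000]: (0 XOR (NOT 0 IMPLIES (NOT 0 AND NOT 0))) -> 1
  row 1 [000001]: (1 XOR (NOT 1 IMPLIES (NOT 0 AND NOT 0))) -> 0
  row 2 [000010]: (0 XOR (NOT 0 IMPLIES (NOT 0 AND NOT 0))) -> 1
  row 3 [000011]: (1 XOR (NOT 1 IMPLIES (NOT 0 AND NOT 0))) -> 0
  row 4 [000100]: (0 XOR (NOT 0 IMPLIES (NOT 0 AND NOT 0))) -> 1
  (every remaining row is evaluated the same way; all 64 results are listed next)
Full result column, 8 rows per line (x1,x2,x3 fixed per line; x4,x5,x6 runs 000..111 left to right):
  rows 0-7 [x1,x2,x3=000]: 10101010  (ones: 4)
  rows 8-15 [x1,x2,x3=001]: 00000000  (ones: 0)
  rows 16-23 [x1,x2,x3=010]: 00000000  (ones: 0)
  rows 24-31 [x1,x2,x3=011]: 00000000  (ones: 0)
  rows 32-39 [x1,x2,x3=100]: 10101010  (ones: 4)
  rows 40-47 [x1,x2,x3=101]: 00000000  (ones: 0)
  rows 48-55 [x1,x2,x3=110]: 00000000  (ones: 0)
  rows 56-63 [x1,x2,x3=111]: 00000000  (ones: 0)
Count of 1-rows = 4+0+0+0+4+0+0+0 = 8

8


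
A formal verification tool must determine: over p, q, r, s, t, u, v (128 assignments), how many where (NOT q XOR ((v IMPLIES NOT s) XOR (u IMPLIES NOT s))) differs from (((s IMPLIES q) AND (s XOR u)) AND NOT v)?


F1 = (NOT q XOR ((v IMPLIES NOT s) XOR (u IMPLIES NOT s)))
F2 = (((s IMPLIES q) AND (s XOR u)) AND NOT v)
Evaluate both on each of 128 rows (bits = p,q,r,s,t,u,v):
  row 0 [0000000]: F1=1 F2=0 (differ) -> 1
  row 1 [0000001]: F1=1 F2=0 (differ) -> 1
  row 2 [0000010]: F1=1 F2=1 -> 0
  row 3 [0000011]: F1=1 F2=0 (differ) -> 1
  row 4 [0000100]: F1=1 F2=0 (differ) -> 1
  (every remaining row is evaluated the same way; all 128 results are listed next)
Full result column, 8 rows per line (p,q,r,s fixed per line; t,u,v runs 000..111 left to right):
  rows 0-7 [p,q,r,s=0000]: 11011101  (ones: 6)
  rows 8-15 [p,q,r,s=0001]: 10011001  (ones: 4)
  rows 16-23 [p,q,r,s=0010]: 11011101  (ones: 6)
  rows 24-31 [p,q,r,s=0011]: 10011001  (ones: 4)
  rows 32-39 [p,q,r,s=0100]: 00100010  (ones: 2)
  rows 40-47 [p,q,r,s=0101]: 11101110  (ones: 6)
  rows 48-55 [p,q,r,s=0110]: 00100010  (ones: 2)
  rows 56-63 [p,q,r,s=0111]: 11101110  (ones: 6)
  rows 64-71 [p,q,r,s=1000]: 11011101  (ones: 6)
  rows 72-79 [p,q,r,s=1001]: 10011001  (ones: 4)
  rows 80-87 [p,q,r,s=1010]: 11011101  (ones: 6)
  rows 88-95 [p,q,r,s=1011]: 10011001  (ones: 4)
  rows 96-103 [p,q,r,s=1100]: 00100010  (ones: 2)
  rows 104-111 [p,q,r,s=1101]: 11101110  (ones: 6)
  rows 112-119 [p,q,r,s=1110]: 00100010  (ones: 2)
  rows 120-127 [p,q,r,s=1111]: 11101110  (ones: 6)
Disagreements = 6+4+6+4+2+6+2+6+6+4+6+4+2+6+2+6 = 72

72


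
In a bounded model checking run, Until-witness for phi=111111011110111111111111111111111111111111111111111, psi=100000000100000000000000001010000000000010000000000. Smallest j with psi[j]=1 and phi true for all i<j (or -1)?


(phi U psi) at 0: need smallest j with psi[j]=1 and phi[i]=1 for all i in [0,j).
Scan from step 0:
  step 0: psi=1 and phi held for [0,0) -> witness found
Witness step = 0

0


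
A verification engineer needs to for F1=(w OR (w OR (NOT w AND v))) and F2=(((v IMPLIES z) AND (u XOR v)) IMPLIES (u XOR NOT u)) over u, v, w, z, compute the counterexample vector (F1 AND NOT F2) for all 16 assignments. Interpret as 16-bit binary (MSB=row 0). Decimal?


F1 = (w OR (w OR (NOT w AND v)))
F2 = (((v IMPLIES z) AND (u XOR v)) IMPLIES (u XOR NOT u))
Counterexample to F1=>F2 is where F1=1 and F2=0.
Evaluate each row (bits = u,v,w,z, MSB first):
  row 0 [0000]: F1=0 F2=1 -> F1&~F2 -> 0
  row 1 [0001]: F1=0 F2=1 -> F1&~F2 -> 0
  row 2 [0010]: F1=1 F2=1 -> F1&~F2 -> 0
  row 3 [0011]: F1=1 F2=1 -> F1&~F2 -> 0
  row 4 [0100]: F1=1 F2=1 -> F1&~F2 -> 0
  row 5 [0101]: F1=1 F2=1 -> F1&~F2 -> 0
  row 6 [0110]: F1=1 F2=1 -> F1&~F2 -> 0
  row 7 [0111]: F1=1 F2=1 -> F1&~F2 -> 0
  row 8 [1000]: F1=0 F2=1 -> F1&~F2 -> 0
  row 9 [1001]: F1=0 F2=1 -> F1&~F2 -> 0
  row 10 [1010]: F1=1 F2=1 -> F1&~F2 -> 0
  row 11 [1011]: F1=1 F2=1 -> F1&~F2 -> 0
  row 12 [1100]: F1=1 F2=1 -> F1&~F2 -> 0
  row 13 [1101]: F1=1 F2=1 -> F1&~F2 -> 0
  row 14 [1110]: F1=1 F2=1 -> F1&~F2 -> 0
  row 15 [1111]: F1=1 F2=1 -> F1&~F2 -> 0
Full result column, 4 rows per line (u,v fixed per line; w,z runs 00..11 left to right):
  rows 0-3 [u,v=00]: 0000  = hex 0
  rows 4-7 [u,v=01]: 0000  = hex 0
  rows 8-11 [u,v=10]: 0000  = hex 0
  rows 12-15 [u,v=11]: 0000  = hex 0
Counterexample vector (row 0 .. row 15) = 0000000000000000
Output column grouped in 4s = 0000 0000 0000 0000 = 0x0000
Convert to decimal digit by digit (value = value*16 + digit):
  0 -> 0
  0*16 + 0 = 0
  0*16 + 0 = 0
  0*16 + 0 = 0
Decimal = 0

0


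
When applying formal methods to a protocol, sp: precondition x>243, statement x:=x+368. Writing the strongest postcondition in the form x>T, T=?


Formula: sp(P, x:=E) = exists old_x. (x = E[old_x/x]) AND P[old_x/x] (old_x is the value of x before the assignment; eliminate old_x by solving x = E[old_x/x] for old_x)
Step 1: Precondition P: x>243, i.e. old_x > 243
Step 2: Assignment gives x = old_x + 368, so old_x = x - 368
Step 3: Substitute into P: x - 368 > 243
Step 4: Simplify: x > 243+368 = 611

611


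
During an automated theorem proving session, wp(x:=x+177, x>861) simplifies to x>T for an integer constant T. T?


Formula: wp(x:=E, P) = P[E/x] (substitute E for x in postcondition)
Step 1: Postcondition: x>861
Step 2: Substitute x+177 for x: x+177>861
Step 3: Solve for x: x > 861-177 = 684

684


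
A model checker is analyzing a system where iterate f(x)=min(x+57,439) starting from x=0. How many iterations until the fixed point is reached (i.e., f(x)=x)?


Step 1: x=0, cap=439, increment=57
Step 2: x grows by 57 each step until capped at 439; fixed point is x=439
Step 3: iterations = ceil(439/57) = 8

8


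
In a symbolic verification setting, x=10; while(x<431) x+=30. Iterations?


Step 1: x goes from 10 toward 431 by 30; the body runs while x<431, so iterations = ceil((bound-start)/step)
Step 2: Distance=421
Step 3: ceil(421/30)=15

15


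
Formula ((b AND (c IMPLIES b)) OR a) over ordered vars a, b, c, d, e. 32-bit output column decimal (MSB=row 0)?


Formula: ((b AND (c IMPLIES b)) OR a) over a, b, c, d, e (32 rows)
Evaluate each row (bits = a,b,c,d,e, MSB first):
  row 0 [00000]: ((0 AND (0 IMPLIES 0)) OR 0) -> 0
  row 1 [00001]: ((0 AND (0 IMPLIES 0)) OR 0) -> 0
  row 2 [00010]: ((0 AND (0 IMPLIES 0)) OR 0) -> 0
  row 3 [00011]: ((0 AND (0 IMPLIES 0)) OR 0) -> 0
  row 4 [00100]: ((0 AND (1 IMPLIES 0)) OR 0) -> 0
  row 5 [00101]: ((0 AND (1 IMPLIES 0)) OR 0) -> 0
  row 6 [00110]: ((0 AND (1 IMPLIES 0)) OR 0) -> 0
  row 7 [00111]: ((0 AND (1 IMPLIES 0)) OR 0) -> 0
  row 8 [01000]: ((1 AND (0 IMPLIES 1)) OR 0) -> 1
  row 9 [01001]: ((1 AND (0 IMPLIES 1)) OR 0) -> 1
  row 10 [01010]: ((1 AND (0 IMPLIES 1)) OR 0) -> 1
  row 11 [01011]: ((1 AND (0 IMPLIES 1)) OR 0) -> 1
  row 12 [01100]: ((1 AND (1 IMPLIES 1)) OR 0) -> 1
  row 13 [01101]: ((1 AND (1 IMPLIES 1)) OR 0) -> 1
  row 14 [01110]: ((1 AND (1 IMPLIES 1)) OR 0) -> 1
  row 15 [01111]: ((1 AND (1 IMPLIES 1)) OR 0) -> 1
  row 16 [10000]: ((0 AND (0 IMPLIES 0)) OR 1) -> 1
  row 17 [10001]: ((0 AND (0 IMPLIES 0)) OR 1) -> 1
  row 18 [10010]: ((0 AND (0 IMPLIES 0)) OR 1) -> 1
  row 19 [10011]: ((0 AND (0 IMPLIES 0)) OR 1) -> 1
  row 20 [10100]: ((0 AND (1 IMPLIES 0)) OR 1) -> 1
  row 21 [10101]: ((0 AND (1 IMPLIES 0)) OR 1) -> 1
  row 22 [10110]: ((0 AND (1 IMPLIES 0)) OR 1) -> 1
  row 23 [10111]: ((0 AND (1 IMPLIES 0)) OR 1) -> 1
  row 24 [11000]: ((1 AND (0 IMPLIES 1)) OR 1) -> 1
  row 25 [11001]: ((1 AND (0 IMPLIES 1)) OR 1) -> 1
  row 26 [11010]: ((1 AND (0 IMPLIES 1)) OR 1) -> 1
  row 27 [11011]: ((1 AND (0 IMPLIES 1)) OR 1) -> 1
  row 28 [11100]: ((1 AND (1 IMPLIES 1)) OR 1) -> 1
  row 29 [11101]: ((1 AND (1 IMPLIES 1)) OR 1) -> 1
  row 30 [11110]: ((1 AND (1 IMPLIES 1)) OR 1) -> 1
  row 31 [11111]: ((1 AND (1 IMPLIES 1)) OR 1) -> 1
Full result column, 4 rows per line (a,b,c fixed per line; d,e runs 00..11 left to right):
  rows 0-3 [a,b,c=000]: 0000  = hex 0
  rows 4-7 [a,b,c=001]: 0000  = hex 0
  rows 8-11 [a,b,c=010]: 1111  = hex F
  rows 12-15 [a,b,c=011]: 1111  = hex F
  rows 16-19 [a,b,c=100]: 1111  = hex F
  rows 20-23 [a,b,c=101]: 1111  = hex F
  rows 24-27 [a,b,c=110]: 1111  = hex F
  rows 28-31 [a,b,c=111]: 1111  = hex F
Output column (row 0 .. row 31) = 00000000111111111111111111111111
Output column grouped in 4s = 0000 0000 1111 1111 1111 1111 1111 1111 = 0x00FFFFFF
Convert to decimal digit by digit (value = value*16 + digit):
  0 -> 0
  0*16 + 0 = 0
  0*16 + 15 (F) = 15
  15*16 + 15 (F) = 255
  255*16 + 15 (F) = 4095
  4095*16 + 15 (F) = 65535
  65535*16 + 15 (F) = 1048575
  1048575*16 + 15 (F) = 16777215
Decimal = 16777215

16777215


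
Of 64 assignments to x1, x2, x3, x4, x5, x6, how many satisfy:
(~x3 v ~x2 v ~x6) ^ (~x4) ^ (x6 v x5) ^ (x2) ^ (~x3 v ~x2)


CNF with 5 clauses over 6 vars (64 assignments).
An assignment satisfies CNF iff every clause has >=1 true literal.
Check each row (bits = x1,x2,x3,x4,x5,x6; clause T/F shown):
  row 0 [000000]: clauses=TTFFT -> 0
  row 1 [000001]: clauses=TTTFT -> 0
  row 2 [000010]: clauses=TTTFT -> 0
  row 3 [000011]: clauses=TTTFT -> 0
  row 4 [000100]: clauses=TFFFT -> 0
  (every remaining row is evaluated the same way; all 64 results are listed next)
Full result column, 8 rows per line (x1,x2,x3 fixed per line; x4,x5,x6 runs 000..111 left to right):
  rows 0-7 [x1,x2,x3=000]: 00000000  (ones: 0)
  rows 8-15 [x1,x2,x3=001]: 00000000  (ones: 0)
  rows 16-23 [x1,x2,x3=010]: 01110000  (ones: 3)
  rows 24-31 [x1,x2,x3=011]: 00000000  (ones: 0)
  rows 32-39 [x1,x2,x3=100]: 00000000  (ones: 0)
  rows 40-47 [x1,x2,x3=101]: 00000000  (ones: 0)
  rows 48-55 [x1,x2,x3=110]: 01110000  (ones: 3)
  rows 56-63 [x1,x2,x3=111]: 00000000  (ones: 0)
Satisfying assignments = 0+0+3+0+0+0+3+0 = 6

6


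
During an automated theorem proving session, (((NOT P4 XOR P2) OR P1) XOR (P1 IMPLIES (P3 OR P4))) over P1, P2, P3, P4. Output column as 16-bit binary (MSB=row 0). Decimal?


Formula: (((NOT P4 XOR P2) OR P1) XOR (P1 IMPLIES (P3 OR P4))) over P1, P2, P3, P4 (16 rows)
Evaluate each row (bits = P1,P2,P3,P4, MSB first):
  row 0 [0000]: (((NOT 0 XOR 0) OR 0) XOR (0 IMPLIES (0 OR 0))) -> 0
  row 1 [0001]: (((NOT 1 XOR 0) OR 0) XOR (0 IMPLIES (0 OR 1))) -> 1
  row 2 [0010]: (((NOT 0 XOR 0) OR 0) XOR (0 IMPLIES (1 OR 0))) -> 0
  row 3 [0011]: (((NOT 1 XOR 0) OR 0) XOR (0 IMPLIES (1 OR 1))) -> 1
  row 4 [0100]: (((NOT 0 XOR 1) OR 0) XOR (0 IMPLIES (0 OR 0))) -> 1
  row 5 [0101]: (((NOT 1 XOR 1) OR 0) XOR (0 IMPLIES (0 OR 1))) -> 0
  row 6 [0110]: (((NOT 0 XOR 1) OR 0) XOR (0 IMPLIES (1 OR 0))) -> 1
  row 7 [0111]: (((NOT 1 XOR 1) OR 0) XOR (0 IMPLIES (1 OR 1))) -> 0
  row 8 [1000]: (((NOT 0 XOR 0) OR 1) XOR (1 IMPLIES (0 OR 0))) -> 1
  row 9 [1001]: (((NOT 1 XOR 0) OR 1) XOR (1 IMPLIES (0 OR 1))) -> 0
  row 10 [1010]: (((NOT 0 XOR 0) OR 1) XOR (1 IMPLIES (1 OR 0))) -> 0
  row 11 [1011]: (((NOT 1 XOR 0) OR 1) XOR (1 IMPLIES (1 OR 1))) -> 0
  row 12 [1100]: (((NOT 0 XOR 1) OR 1) XOR (1 IMPLIES (0 OR 0))) -> 1
  row 13 [1101]: (((NOT 1 XOR 1) OR 1) XOR (1 IMPLIES (0 OR 1))) -> 0
  row 14 [1110]: (((NOT 0 XOR 1) OR 1) XOR (1 IMPLIES (1 OR 0))) -> 0
  row 15 [1111]: (((NOT 1 XOR 1) OR 1) XOR (1 IMPLIES (1 OR 1))) -> 0
Full result column, 4 rows per line (P1,P2 fixed per line; P3,P4 runs 00..11 left to right):
  rows 0-3 [P1,P2=00]: 0101  = hex 5
  rows 4-7 [P1,P2=01]: 1010  = hex A
  rows 8-11 [P1,P2=10]: 1000  = hex 8
  rows 12-15 [P1,P2=11]: 1000  = hex 8
Output column (row 0 .. row 15) = 0101101010001000
Output column grouped in 4s = 0101 1010 1000 1000 = 0x5A88
Convert to decimal digit by digit (value = value*16 + digit):
  5 -> 5
  5*16 + 10 (A) = 90
  90*16 + 8 = 1448
  1448*16 + 8 = 23176
Decimal = 23176

23176
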